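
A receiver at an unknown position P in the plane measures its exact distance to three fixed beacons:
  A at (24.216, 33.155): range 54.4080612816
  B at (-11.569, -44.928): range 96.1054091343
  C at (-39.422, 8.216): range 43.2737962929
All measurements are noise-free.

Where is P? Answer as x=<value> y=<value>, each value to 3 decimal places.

eq1: (x − 24.216)² + (y − 33.155)² = 54.4080612816²
eq2: (x + 11.569)² + (y + 44.928)² = 96.1054091343²
eq3: (x + 39.422)² + (y − 8.216)² = 43.2737962929²
eq3−eq2, eq3−eq1 (x²,y² cancel):
  55.706·x − 106.288·y = -6832.858014
  127.276·x + 49.878·y = -1023.543746
det = 55.706·49.878 − -106.288·127.276 = 16306.415356
x = (-6832.858014·49.878 − -106.288·-1023.543746) / 16306.415356 = -27.571953
y = (55.706·-1023.543746 − -6832.858014·127.276) / 16306.415356 = 49.835681

x=-27.572 y=49.836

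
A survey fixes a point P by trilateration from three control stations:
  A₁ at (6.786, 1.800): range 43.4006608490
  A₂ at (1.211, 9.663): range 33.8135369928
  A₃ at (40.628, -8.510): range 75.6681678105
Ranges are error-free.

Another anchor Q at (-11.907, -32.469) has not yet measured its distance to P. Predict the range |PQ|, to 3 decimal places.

eq1: (x − 6.786)² + (y − 1.800)² = 43.4006608490²
eq2: (x − 1.211)² + (y − 9.663)² = 33.8135369928²
eq3: (x − 40.628)² + (y + 8.510)² = 75.6681678105²
eq2−eq1, eq2−eq3 (x²,y² cancel):
  11.150·x − 15.726·y = -785.812372
  78.834·x − 36.346·y = -2954.101942
det = 11.150·-36.346 − -15.726·78.834 = 834.485584
x = (-785.812372·-36.346 − -15.726·-2954.101942) / 834.485584 = -21.444434
y = (11.150·-2954.101942 − -785.812372·78.834) / 834.485584 = 34.764526
|P − Q| = √((-21.444434 − -11.907)² + (34.764526 − -32.469)²) = 67.906625

67.907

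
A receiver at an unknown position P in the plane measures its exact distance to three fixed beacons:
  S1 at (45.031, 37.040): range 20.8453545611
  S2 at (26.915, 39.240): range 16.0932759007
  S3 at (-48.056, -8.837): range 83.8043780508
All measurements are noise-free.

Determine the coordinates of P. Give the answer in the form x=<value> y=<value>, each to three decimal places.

eq1: (x − 45.031)² + (y − 37.040)² = 20.8453545611²
eq2: (x − 26.915)² + (y − 39.240)² = 16.0932759007²
eq3: (x + 48.056)² + (y + 8.837)² = 83.8043780508²
eq1−eq3, eq1−eq2 (x²,y² cancel):
  -186.174·x − 91.754·y = -7600.925830
  -36.232·x + 4.400·y = -960.022458
det = -186.174·4.400 − -91.754·-36.232 = -4143.596528
x = (-7600.925830·4.400 − -91.754·-960.022458) / -4143.596528 = 29.329587
y = (-186.174·-960.022458 − -7600.925830·-36.232) / -4143.596528 = 23.328894

x=29.330 y=23.329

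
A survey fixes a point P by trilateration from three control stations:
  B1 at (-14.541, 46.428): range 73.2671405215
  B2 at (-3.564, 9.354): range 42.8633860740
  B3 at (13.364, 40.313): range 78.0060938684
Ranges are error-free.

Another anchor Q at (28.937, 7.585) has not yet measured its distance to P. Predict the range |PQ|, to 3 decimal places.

eq1: (x + 14.541)² + (y − 46.428)² = 73.2671405215²
eq2: (x + 3.564)² + (y − 9.354)² = 42.8633860740²
eq3: (x − 13.364)² + (y − 40.313)² = 78.0060938684²
eq3−eq1, eq3−eq2 (x²,y² cancel):
  -55.810·x + 12.230·y = 1280.142200
  -33.856·x − 61.918·y = 2544.145762
det = -55.810·-61.918 − 12.230·-33.856 = 3869.702460
x = (1280.142200·-61.918 − 12.230·2544.145762) / 3869.702460 = -28.523833
y = (-55.810·2544.145762 − 1280.142200·-33.856) / 3869.702460 = -25.492472
|P − Q| = √((-28.523833 − 28.937)² + (-25.492472 − 7.585)²) = 66.301331

66.301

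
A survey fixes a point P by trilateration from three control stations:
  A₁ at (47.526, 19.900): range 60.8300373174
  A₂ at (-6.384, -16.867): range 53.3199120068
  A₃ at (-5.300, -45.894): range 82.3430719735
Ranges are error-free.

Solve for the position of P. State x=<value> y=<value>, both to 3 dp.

eq1: (x − 47.526)² + (y − 19.900)² = 60.8300373174²
eq2: (x + 6.384)² + (y + 16.867)² = 53.3199120068²
eq3: (x + 5.300)² + (y + 45.894)² = 82.3430719735²
eq1−eq2, eq1−eq3 (x²,y² cancel):
  -107.820·x − 73.534·y = -1472.199107
  -105.652·x − 131.588·y = -3600.469502
det = -107.820·-131.588 − -73.534·-105.652 = 6418.803992
x = (-1472.199107·-131.588 − -73.534·-3600.469502) / 6418.803992 = -11.066421
y = (-107.820·-3600.469502 − -1472.199107·-105.652) / 6418.803992 = 36.246915

x=-11.066 y=36.247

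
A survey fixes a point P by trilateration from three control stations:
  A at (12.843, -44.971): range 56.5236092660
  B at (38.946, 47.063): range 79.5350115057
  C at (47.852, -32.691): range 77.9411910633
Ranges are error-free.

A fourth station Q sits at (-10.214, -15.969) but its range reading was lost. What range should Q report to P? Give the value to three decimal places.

eq1: (x − 12.843)² + (y + 44.971)² = 56.5236092660²
eq2: (x − 38.946)² + (y − 47.063)² = 79.5350115057²
eq3: (x − 47.852)² + (y + 32.691)² = 77.9411910633²
eq1−eq2, eq1−eq3 (x²,y² cancel):
  52.206·x + 184.068·y = -1586.516256
  70.018·x + 24.560·y = -1708.728965
det = 52.206·24.560 − 184.068·70.018 = -11605.893864
x = (-1586.516256·24.560 − 184.068·-1708.728965) / -11605.893864 = -23.742892
y = (52.206·-1708.728965 − -1586.516256·70.018) / -11605.893864 = -1.885145
|P − Q| = √((-23.742892 − -10.214)² + (-1.885145 − -15.969)²) = 19.529104

19.529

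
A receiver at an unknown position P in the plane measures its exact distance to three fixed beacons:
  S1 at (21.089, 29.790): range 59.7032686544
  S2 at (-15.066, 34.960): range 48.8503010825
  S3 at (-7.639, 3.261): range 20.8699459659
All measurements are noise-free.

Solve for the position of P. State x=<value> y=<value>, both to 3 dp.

eq1: (x − 21.089)² + (y − 29.790)² = 59.7032686544²
eq2: (x + 15.066)² + (y − 34.960)² = 48.8503010825²
eq3: (x + 7.639)² + (y − 3.261)² = 20.8699459659²
eq3−eq1, eq3−eq2 (x²,y² cancel):
  57.456·x + 53.058·y = -1865.724064
  -14.854·x + 63.398·y = -570.599757
det = 57.456·63.398 − 53.058·-14.854 = 4430.719020
x = (-1865.724064·63.398 − 53.058·-570.599757) / 4430.719020 = -19.863208
y = (57.456·-570.599757 − -1865.724064·-14.854) / 4430.719020 = -13.654182

x=-19.863 y=-13.654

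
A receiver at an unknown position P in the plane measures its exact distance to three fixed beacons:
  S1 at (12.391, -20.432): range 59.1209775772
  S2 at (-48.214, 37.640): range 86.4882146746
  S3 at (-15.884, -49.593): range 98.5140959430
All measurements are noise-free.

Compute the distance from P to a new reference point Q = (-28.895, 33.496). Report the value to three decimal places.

67.037

eq1: (x − 12.391)² + (y + 20.432)² = 59.1209775772²
eq2: (x + 48.214)² + (y − 37.640)² = 86.4882146746²
eq3: (x + 15.884)² + (y + 49.593)² = 98.5140959430²
eq1−eq3, eq1−eq2 (x²,y² cancel):
  -56.550·x − 58.322·y = -4068.973510
  -121.210·x + 116.144·y = -814.565397
det = -56.550·116.144 − -58.322·-121.210 = -13637.152820
x = (-4068.973510·116.144 − -58.322·-814.565397) / -13637.152820 = 38.138015
y = (-56.550·-814.565397 − -4068.973510·-121.210) / -13637.152820 = 32.788120
|P − Q| = √((38.138015 − -28.895)² + (32.788120 − 33.496)²) = 67.036753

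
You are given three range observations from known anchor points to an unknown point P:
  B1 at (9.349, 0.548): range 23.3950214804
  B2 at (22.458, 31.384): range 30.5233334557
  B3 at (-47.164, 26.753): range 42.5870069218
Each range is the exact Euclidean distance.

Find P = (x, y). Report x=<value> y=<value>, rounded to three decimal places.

x=-5.333 y=18.762

eq1: (x − 9.349)² + (y − 0.548)² = 23.3950214804²
eq2: (x − 22.458)² + (y − 31.384)² = 30.5233334557²
eq3: (x + 47.164)² + (y − 26.753)² = 42.5870069218²
eq1−eq3, eq1−eq2 (x²,y² cancel):
  -113.026·x + 52.410·y = 1586.135672
  26.218·x + 61.672·y = 1017.266260
det = -113.026·61.672 − 52.410·26.218 = -8344.624852
x = (1586.135672·61.672 − 52.410·1017.266260) / -8344.624852 = -5.333401
y = (-113.026·1017.266260 − 1586.135672·26.218) / -8344.624852 = 18.762119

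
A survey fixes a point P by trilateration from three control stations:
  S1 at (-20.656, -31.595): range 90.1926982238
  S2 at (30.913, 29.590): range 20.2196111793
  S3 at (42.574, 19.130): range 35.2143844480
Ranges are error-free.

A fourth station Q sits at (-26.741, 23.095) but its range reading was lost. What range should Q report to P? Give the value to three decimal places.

54.762

eq1: (x + 20.656)² + (y + 31.595)² = 90.1926982238²
eq2: (x − 30.913)² + (y − 29.590)² = 20.2196111793²
eq3: (x − 42.574)² + (y − 19.130)² = 35.2143844480²
eq2−eq1, eq2−eq3 (x²,y² cancel):
  -103.138·x − 122.370·y = -8132.157445
  23.322·x − 20.920·y = -483.899489
det = -103.138·-20.920 − -122.370·23.322 = 5011.560100
x = (-8132.157445·-20.920 − -122.370·-483.899489) / 5011.560100 = 22.130824
y = (-103.138·-483.899489 − -8132.157445·23.322) / 5011.560100 = 47.802799
|P − Q| = √((22.130824 − -26.741)² + (47.802799 − 23.095)²) = 54.762492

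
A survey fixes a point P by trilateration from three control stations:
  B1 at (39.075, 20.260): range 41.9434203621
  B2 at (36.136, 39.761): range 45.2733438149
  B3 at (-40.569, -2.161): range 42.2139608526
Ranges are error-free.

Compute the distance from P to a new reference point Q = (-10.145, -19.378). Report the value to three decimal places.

eq1: (x − 39.075)² + (y − 20.260)² = 41.9434203621²
eq2: (x − 36.136)² + (y − 39.761)² = 45.2733438149²
eq3: (x + 40.569)² + (y + 2.161)² = 42.2139608526²
eq1−eq2, eq1−eq3 (x²,y² cancel):
  -5.878·x + 39.002·y = 658.999243
  -159.288·x − 44.842·y = -309.577522
det = -5.878·-44.842 − 39.002·-159.288 = 6476.131852
x = (658.999243·-44.842 − 39.002·-309.577522) / 6476.131852 = -2.698633
y = (-5.878·-309.577522 − 658.999243·-159.288) / 6476.131852 = 16.489838
|P − Q| = √((-2.698633 − -10.145)² + (16.489838 − -19.378)²) = 36.632639

36.633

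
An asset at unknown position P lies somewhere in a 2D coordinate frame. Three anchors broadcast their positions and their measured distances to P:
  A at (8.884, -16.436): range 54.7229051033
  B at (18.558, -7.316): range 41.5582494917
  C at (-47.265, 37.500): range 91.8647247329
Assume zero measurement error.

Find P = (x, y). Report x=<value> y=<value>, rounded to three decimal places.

eq1: (x − 8.884)² + (y + 16.436)² = 54.7229051033²
eq2: (x − 18.558)² + (y + 7.316)² = 41.5582494917²
eq3: (x + 47.265)² + (y − 37.500)² = 91.8647247329²
eq1−eq3, eq1−eq2 (x²,y² cancel):
  -112.298·x + 107.872·y = -2153.368634
  19.348·x + 18.240·y = 1316.363910
det = -112.298·18.240 − 107.872·19.348 = -4135.422976
x = (-2153.368634·18.240 − 107.872·1316.363910) / -4135.422976 = 43.834996
y = (-112.298·1316.363910 − -2153.368634·19.348) / -4135.422976 = 25.671294

x=43.835 y=25.671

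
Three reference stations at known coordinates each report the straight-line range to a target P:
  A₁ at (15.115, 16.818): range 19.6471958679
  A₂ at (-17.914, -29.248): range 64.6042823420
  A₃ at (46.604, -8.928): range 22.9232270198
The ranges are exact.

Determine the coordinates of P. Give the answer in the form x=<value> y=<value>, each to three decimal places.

eq1: (x − 15.115)² + (y − 16.818)² = 19.6471958679²
eq2: (x + 17.914)² + (y + 29.248)² = 64.6042823420²
eq3: (x − 46.604)² + (y + 8.928)² = 22.9232270198²
eq2−eq1, eq2−eq3 (x²,y² cancel):
  66.058·x + 92.132·y = 3122.652440
  129.036·x + 40.640·y = 4723.524060
det = 66.058·40.640 − 92.132·129.036 = -9203.747632
x = (3122.652440·40.640 − 92.132·4723.524060) / -9203.747632 = 33.495391
y = (66.058·4723.524060 − 3122.652440·129.036) / -9203.747632 = 9.877284

x=33.495 y=9.877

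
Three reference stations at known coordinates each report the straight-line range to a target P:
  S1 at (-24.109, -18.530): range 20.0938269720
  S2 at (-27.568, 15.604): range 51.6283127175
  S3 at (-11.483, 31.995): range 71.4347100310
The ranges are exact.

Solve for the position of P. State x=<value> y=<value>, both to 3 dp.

eq1: (x + 24.109)² + (y + 18.530)² = 20.0938269720²
eq2: (x + 27.568)² + (y − 15.604)² = 51.6283127175²
eq3: (x + 11.483)² + (y − 31.995)² = 71.4347100310²
eq1−eq3, eq1−eq2 (x²,y² cancel):
  25.252·x + 101.050·y = -4468.221382
  -6.918·x + 68.268·y = -2182.846133
det = 25.252·68.268 − 101.050·-6.918 = 2422.967436
x = (-4468.221382·68.268 − 101.050·-2182.846133) / 2422.967436 = -34.858056
y = (25.252·-2182.846133 − -4468.221382·-6.918) / 2422.967436 = -35.507034

x=-34.858 y=-35.507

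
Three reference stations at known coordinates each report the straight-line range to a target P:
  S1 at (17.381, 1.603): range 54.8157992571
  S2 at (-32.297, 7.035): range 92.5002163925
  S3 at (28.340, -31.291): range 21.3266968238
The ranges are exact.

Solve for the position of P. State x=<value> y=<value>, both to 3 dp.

x=42.810 y=-46.958

eq1: (x − 17.381)² + (y − 1.603)² = 54.8157992571²
eq2: (x + 32.297)² + (y − 7.035)² = 92.5002163925²
eq3: (x − 28.340)² + (y + 31.291)² = 21.3266968238²
eq2−eq1, eq2−eq3 (x²,y² cancel):
  99.356·x − 10.864·y = 4763.599520
  121.274·x − 76.652·y = 8791.156882
det = 99.356·-76.652 − -10.864·121.274 = -6298.315376
x = (4763.599520·-76.652 − -10.864·8791.156882) / -6298.315376 = 42.810226
y = (99.356·8791.156882 − 4763.599520·121.274) / -6298.315376 = -46.957543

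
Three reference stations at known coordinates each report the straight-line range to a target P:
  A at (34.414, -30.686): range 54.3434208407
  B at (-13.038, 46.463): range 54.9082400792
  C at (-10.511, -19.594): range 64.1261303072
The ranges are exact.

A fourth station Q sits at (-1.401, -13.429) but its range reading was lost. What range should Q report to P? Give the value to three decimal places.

53.264

eq1: (x − 34.414)² + (y + 30.686)² = 54.3434208407²
eq2: (x + 13.038)² + (y − 46.463)² = 54.9082400792²
eq3: (x + 10.511)² + (y + 19.594)² = 64.1261303072²
eq3−eq1, eq3−eq2 (x²,y² cancel):
  89.850·x − 22.184·y = 2790.501235
  -5.054·x + 132.114·y = 2931.639616
det = 89.850·132.114 − -22.184·-5.054 = 11758.324964
x = (2790.501235·132.114 − -22.184·2931.639616) / 11758.324964 = 36.884486
y = (89.850·2931.639616 − 2790.501235·-5.054) / 11758.324964 = 23.601237
|P − Q| = √((36.884486 − -1.401)² + (23.601237 − -13.429)²) = 53.263654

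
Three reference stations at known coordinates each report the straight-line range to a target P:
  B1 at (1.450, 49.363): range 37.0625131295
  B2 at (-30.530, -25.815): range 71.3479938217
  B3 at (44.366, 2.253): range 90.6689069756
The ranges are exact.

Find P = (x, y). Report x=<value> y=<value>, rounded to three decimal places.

x=-35.396 y=45.367

eq1: (x − 1.450)² + (y − 49.363)² = 37.0625131295²
eq2: (x + 30.530)² + (y + 25.815)² = 71.3479938217²
eq3: (x − 44.366)² + (y − 2.253)² = 90.6689069756²
eq1−eq2, eq1−eq3 (x²,y² cancel):
  -63.960·x − 150.356·y = -4557.219487
  85.832·x − 94.220·y = -7312.611117
det = -63.960·-94.220 − -150.356·85.832 = 18931.667392
x = (-4557.219487·-94.220 − -150.356·-7312.611117) / 18931.667392 = -35.396446
y = (-63.960·-7312.611117 − -4557.219487·85.832) / 18931.667392 = 45.366837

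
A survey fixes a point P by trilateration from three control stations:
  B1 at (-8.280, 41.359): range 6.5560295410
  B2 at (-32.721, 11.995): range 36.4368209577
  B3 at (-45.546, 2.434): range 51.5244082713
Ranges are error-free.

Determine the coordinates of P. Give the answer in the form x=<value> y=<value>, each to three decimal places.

eq1: (x + 8.280)² + (y − 41.359)² = 6.5560295410²
eq2: (x + 32.721)² + (y − 11.995)² = 36.4368209577²
eq3: (x + 45.546)² + (y − 2.434)² = 51.5244082713²
eq3−eq2, eq3−eq1 (x²,y² cancel):
  25.650·x + 19.122·y = 461.304120
  74.532·x + 77.850·y = 2310.545933
det = 25.650·77.850 − 19.122·74.532 = 571.651596
x = (461.304120·77.850 − 19.122·2310.545933) / 571.651596 = -14.466388
y = (25.650·2310.545933 − 461.304120·74.532) / 571.651596 = 43.529284

x=-14.466 y=43.529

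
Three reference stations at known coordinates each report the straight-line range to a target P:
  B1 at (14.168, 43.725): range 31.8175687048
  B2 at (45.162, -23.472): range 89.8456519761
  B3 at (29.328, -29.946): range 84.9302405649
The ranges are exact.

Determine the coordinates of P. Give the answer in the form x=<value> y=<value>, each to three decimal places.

eq1: (x − 14.168)² + (y − 43.725)² = 31.8175687048²
eq2: (x − 45.162)² + (y + 23.472)² = 89.8456519761²
eq3: (x − 29.328)² + (y + 29.946)² = 84.9302405649²
eq3−eq2, eq3−eq1 (x²,y² cancel):
  31.668·x + 12.948·y = -25.448889
  -30.320·x + 147.342·y = 6556.501433
det = 31.668·147.342 − 12.948·-30.320 = 5058.609816
x = (-25.448889·147.342 − 12.948·6556.501433) / 5058.609816 = -17.523247
y = (31.668·6556.501433 − -25.448889·-30.320) / 5058.609816 = 40.892594

x=-17.523 y=40.893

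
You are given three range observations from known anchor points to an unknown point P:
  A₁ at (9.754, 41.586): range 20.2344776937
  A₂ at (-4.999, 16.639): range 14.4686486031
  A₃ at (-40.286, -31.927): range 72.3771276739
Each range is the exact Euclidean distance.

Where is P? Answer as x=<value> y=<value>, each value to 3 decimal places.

x=8.671 y=21.381

eq1: (x − 9.754)² + (y − 41.586)² = 20.2344776937²
eq2: (x + 4.999)² + (y − 16.639)² = 14.4686486031²
eq3: (x + 40.286)² + (y + 31.927)² = 72.3771276739²
eq1−eq2, eq1−eq3 (x²,y² cancel):
  -29.506·x − 49.894·y = -1322.597295
  -100.080·x − 147.026·y = -4011.255310
det = -29.506·-147.026 − -49.894·-100.080 = -655.242364
x = (-1322.597295·-147.026 − -49.894·-4011.255310) / -655.242364 = 8.670658
y = (-29.506·-4011.255310 − -1322.597295·-100.080) / -655.242364 = 21.380544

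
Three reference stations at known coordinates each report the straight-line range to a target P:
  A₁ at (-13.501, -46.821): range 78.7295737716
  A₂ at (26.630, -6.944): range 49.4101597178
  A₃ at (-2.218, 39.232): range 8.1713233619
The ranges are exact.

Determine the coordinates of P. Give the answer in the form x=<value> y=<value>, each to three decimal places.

x=-4.537 y=31.397

eq1: (x + 13.501)² + (y + 46.821)² = 78.7295737716²
eq2: (x − 26.630)² + (y + 6.944)² = 49.4101597178²
eq3: (x + 2.218)² + (y − 39.232)² = 8.1713233619²
eq3−eq1, eq3−eq2 (x²,y² cancel):
  -22.566·x − 172.106·y = -5301.161567
  57.696·x − 92.352·y = -3161.286670
det = -22.566·-92.352 − -172.106·57.696 = 12013.843008
x = (-5301.161567·-92.352 − -172.106·-3161.286670) / 12013.843008 = -4.536727
y = (-22.566·-3161.286670 − -5301.161567·57.696) / 12013.843008 = 31.396566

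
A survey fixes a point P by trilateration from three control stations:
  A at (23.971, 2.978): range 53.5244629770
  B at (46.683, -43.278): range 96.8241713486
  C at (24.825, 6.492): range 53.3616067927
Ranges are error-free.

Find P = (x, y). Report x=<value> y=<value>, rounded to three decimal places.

eq1: (x − 23.971)² + (y − 2.978)² = 53.5244629770²
eq2: (x − 46.683)² + (y + 43.278)² = 96.8241713486²
eq3: (x − 24.825)² + (y − 6.492)² = 53.3616067927²
eq2−eq3, eq2−eq1 (x²,y² cancel):
  -43.716·x + 99.540·y = 3133.597994
  -45.424·x + 92.512·y = 3041.241572
det = -43.716·92.512 − 99.540·-45.424 = 477.250368
x = (3133.597994·92.512 − 99.540·3041.241572) / 477.250368 = -26.882679
y = (-43.716·3041.241572 − 3133.597994·-45.424) / 477.250368 = 19.674450

x=-26.883 y=19.674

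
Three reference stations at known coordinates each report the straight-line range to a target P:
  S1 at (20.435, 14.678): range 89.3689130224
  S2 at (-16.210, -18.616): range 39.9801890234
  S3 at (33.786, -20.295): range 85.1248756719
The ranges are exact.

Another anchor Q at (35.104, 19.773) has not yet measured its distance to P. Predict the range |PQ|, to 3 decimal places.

eq1: (x − 20.435)² + (y − 14.678)² = 89.3689130224²
eq2: (x + 16.210)² + (y + 18.616)² = 39.9801890234²
eq3: (x − 33.786)² + (y + 20.295)² = 85.1248756719²
eq1−eq2, eq1−eq3 (x²,y² cancel):
  -73.290·x − 66.588·y = 6364.673747
  26.702·x − 69.946·y = 1660.906069
det = -73.290·-69.946 − -66.588·26.702 = 6904.375116
x = (6364.673747·-69.946 − -66.588·1660.906069) / 6904.375116 = -48.460150
y = (-73.290·1660.906069 − 6364.673747·26.702) / 6904.375116 = -42.245289
|P − Q| = √((-48.460150 − 35.104)² + (-42.245289 − 19.773)²) = 104.063612

104.064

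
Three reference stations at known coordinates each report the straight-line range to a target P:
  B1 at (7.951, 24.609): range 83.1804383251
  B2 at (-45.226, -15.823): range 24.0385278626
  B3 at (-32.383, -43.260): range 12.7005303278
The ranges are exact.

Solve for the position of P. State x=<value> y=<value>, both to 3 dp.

x=-44.618 y=-39.854

eq1: (x − 7.951)² + (y − 24.609)² = 83.1804383251²
eq2: (x + 45.226)² + (y + 15.823)² = 24.0385278626²
eq3: (x + 32.383)² + (y + 43.260)² = 12.7005303278²
eq2−eq1, eq2−eq3 (x²,y² cancel):
  106.354·x + 80.864·y = -7968.071621
  25.686·x − 54.874·y = 1040.875235
det = 106.354·-54.874 − 80.864·25.686 = -7913.142100
x = (-7968.071621·-54.874 − 80.864·1040.875235) / -7913.142100 = -44.618259
y = (106.354·1040.875235 − -7968.071621·25.686) / -7913.142100 = -39.853844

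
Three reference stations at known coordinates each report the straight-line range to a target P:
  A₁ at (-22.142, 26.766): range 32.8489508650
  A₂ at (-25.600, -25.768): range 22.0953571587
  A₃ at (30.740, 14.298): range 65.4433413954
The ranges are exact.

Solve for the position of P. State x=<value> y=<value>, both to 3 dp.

x=-31.917 y=-4.595

eq1: (x + 22.142)² + (y − 26.766)² = 32.8489508650²
eq2: (x + 25.600)² + (y + 25.768)² = 22.0953571587²
eq3: (x − 30.740)² + (y − 14.298)² = 65.4433413954²
eq3−eq2, eq3−eq1 (x²,y² cancel):
  -112.680·x − 80.132·y = 3964.595545
  -105.764·x + 24.936·y = 3261.083876
det = -112.680·24.936 − -80.132·-105.764 = -11284.869328
x = (3964.595545·24.936 − -80.132·3261.083876) / -11284.869328 = -31.916925
y = (-112.680·3261.083876 − 3964.595545·-105.764) / -11284.869328 = -4.594874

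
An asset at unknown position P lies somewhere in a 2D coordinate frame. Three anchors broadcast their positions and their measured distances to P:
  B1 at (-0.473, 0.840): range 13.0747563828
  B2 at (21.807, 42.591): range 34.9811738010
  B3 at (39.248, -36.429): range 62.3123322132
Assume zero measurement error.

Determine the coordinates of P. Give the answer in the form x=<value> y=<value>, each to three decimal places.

eq1: (x + 0.473)² + (y − 0.840)² = 13.0747563828²
eq2: (x − 21.807)² + (y − 42.591)² = 34.9811738010²
eq3: (x − 39.248)² + (y + 36.429)² = 62.3123322132²
eq2−eq1, eq2−eq3 (x²,y² cancel):
  -44.560·x − 83.502·y = -1235.875935
  34.882·x − 158.040·y = -2081.205210
det = -44.560·-158.040 − -83.502·34.882 = 9954.979164
x = (-1235.875935·-158.040 − -83.502·-2081.205210) / 9954.979164 = 2.163042
y = (-44.560·-2081.205210 − -1235.875935·34.882) / 9954.979164 = 13.646269

x=2.163 y=13.646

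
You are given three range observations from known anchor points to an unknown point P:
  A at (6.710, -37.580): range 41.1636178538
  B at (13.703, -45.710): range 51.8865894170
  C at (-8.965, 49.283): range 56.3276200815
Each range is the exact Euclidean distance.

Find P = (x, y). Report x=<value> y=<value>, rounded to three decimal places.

eq1: (x − 6.710)² + (y + 37.580)² = 41.1636178538²
eq2: (x − 13.703)² + (y + 45.710)² = 51.8865894170²
eq3: (x + 8.965)² + (y − 49.283)² = 56.3276200815²
eq2−eq1, eq2−eq3 (x²,y² cancel):
  -13.986·x + 16.260·y = 177.878918
  -45.336·x + 189.986·y = -248.573618
det = -13.986·189.986 − 16.260·-45.336 = -1919.980836
x = (177.878918·189.986 − 16.260·-248.573618) / -1919.980836 = -19.706609
y = (-13.986·-248.573618 − 177.878918·-45.336) / -1919.980836 = -6.010929

x=-19.707 y=-6.011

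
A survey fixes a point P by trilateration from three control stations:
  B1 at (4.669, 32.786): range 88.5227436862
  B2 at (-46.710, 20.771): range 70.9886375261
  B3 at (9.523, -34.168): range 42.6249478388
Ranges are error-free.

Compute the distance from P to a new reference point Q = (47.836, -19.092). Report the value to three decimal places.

83.785

eq1: (x − 4.669)² + (y − 32.786)² = 88.5227436862²
eq2: (x + 46.710)² + (y − 20.771)² = 70.9886375261²
eq3: (x − 9.523)² + (y + 34.168)² = 42.6249478388²
eq1−eq2, eq1−eq3 (x²,y² cancel):
  -102.758·x − 24.030·y = 4313.426676
  9.708·x − 133.908·y = 6180.808367
det = -102.758·-133.908 − -24.030·9.708 = 13993.401504
x = (4313.426676·-133.908 − -24.030·6180.808367) / 13993.401504 = -30.662846
y = (-102.758·6180.808367 − 4313.426676·9.708) / 13993.401504 = -48.380106
|P − Q| = √((-30.662846 − 47.836)² + (-48.380106 − -19.092)²) = 83.784617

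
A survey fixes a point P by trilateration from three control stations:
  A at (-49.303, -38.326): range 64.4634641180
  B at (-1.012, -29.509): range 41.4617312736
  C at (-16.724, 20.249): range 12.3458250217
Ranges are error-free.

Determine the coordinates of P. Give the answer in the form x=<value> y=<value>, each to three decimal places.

eq1: (x + 49.303)² + (y + 38.326)² = 64.4634641180²
eq2: (x + 1.012)² + (y + 29.509)² = 41.4617312736²
eq3: (x + 16.724)² + (y − 20.249)² = 12.3458250217²
eq1−eq2, eq1−eq3 (x²,y² cancel):
  96.582·x + 17.634·y = -591.399814
  65.158·x + 117.150·y = 793.164903
det = 96.582·117.150 − 17.634·65.158 = 10165.585128
x = (-591.399814·117.150 − 17.634·793.164903) / 10165.585128 = -8.191280
y = (96.582·793.164903 − -591.399814·65.158) / 10165.585128 = 11.326439

x=-8.191 y=11.326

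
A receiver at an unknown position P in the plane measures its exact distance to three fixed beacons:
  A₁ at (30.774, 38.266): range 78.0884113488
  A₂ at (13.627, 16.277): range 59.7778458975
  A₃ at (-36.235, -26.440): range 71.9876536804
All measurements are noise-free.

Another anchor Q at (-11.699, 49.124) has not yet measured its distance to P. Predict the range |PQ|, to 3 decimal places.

eq1: (x − 30.774)² + (y − 38.266)² = 78.0884113488²
eq2: (x − 13.627)² + (y − 16.277)² = 59.7778458975²
eq3: (x + 36.235)² + (y + 26.440)² = 71.9876536804²
eq2−eq1, eq2−eq3 (x²,y² cancel):
  34.294·x + 43.978·y = -563.719153
  -99.724·x − 85.434·y = -47.418455
det = 34.294·-85.434 − 43.978·-99.724 = 1455.788476
x = (-563.719153·-85.434 − 43.978·-47.418455) / 1455.788476 = 34.514733
y = (34.294·-47.418455 − -563.719153·-99.724) / 1455.788476 = -39.732762
|P − Q| = √((34.514733 − -11.699)² + (-39.732762 − 49.124)²) = 100.156045

100.156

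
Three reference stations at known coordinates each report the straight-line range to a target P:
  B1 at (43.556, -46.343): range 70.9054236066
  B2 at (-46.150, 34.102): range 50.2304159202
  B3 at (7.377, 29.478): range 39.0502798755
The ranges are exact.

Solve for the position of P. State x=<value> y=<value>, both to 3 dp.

x=-13.133 y=-3.753

eq1: (x − 43.556)² + (y + 46.343)² = 70.9054236066²
eq2: (x + 46.150)² + (y − 34.102)² = 50.2304159202²
eq3: (x − 7.377)² + (y − 29.478)² = 39.0502798755²
eq1−eq3, eq1−eq2 (x²,y² cancel):
  -72.358·x + 151.642·y = 381.228566
  -179.412·x + 160.890·y = 1752.454532
det = -72.358·160.890 − 151.642·-179.412 = 15564.715884
x = (381.228566·160.890 − 151.642·1752.454532) / 15564.715884 = -13.132899
y = (-72.358·1752.454532 − 381.228566·-179.412) / 15564.715884 = -3.752534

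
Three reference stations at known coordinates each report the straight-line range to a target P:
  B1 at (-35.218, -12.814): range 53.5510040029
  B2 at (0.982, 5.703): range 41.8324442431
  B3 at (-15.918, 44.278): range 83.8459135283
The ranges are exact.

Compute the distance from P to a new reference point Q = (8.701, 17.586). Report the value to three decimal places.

eq1: (x + 35.218)² + (y + 12.814)² = 53.5510040029²
eq2: (x − 0.982)² + (y − 5.703)² = 41.8324442431²
eq3: (x + 15.918)² + (y − 44.278)² = 83.8459135283²
eq1−eq2, eq1−eq3 (x²,y² cancel):
  72.400·x + 37.034·y = -253.260949
  38.600·x + 114.184·y = -3353.009298
det = 72.400·114.184 − 37.034·38.600 = 6837.409200
x = (-253.260949·114.184 − 37.034·-3353.009298) / 6837.409200 = 13.931739
y = (72.400·-3353.009298 − -253.260949·38.600) / 6837.409200 = -34.074602
|P − Q| = √((13.931739 − 8.701)² + (-34.074602 − 17.586)²) = 51.924739

51.925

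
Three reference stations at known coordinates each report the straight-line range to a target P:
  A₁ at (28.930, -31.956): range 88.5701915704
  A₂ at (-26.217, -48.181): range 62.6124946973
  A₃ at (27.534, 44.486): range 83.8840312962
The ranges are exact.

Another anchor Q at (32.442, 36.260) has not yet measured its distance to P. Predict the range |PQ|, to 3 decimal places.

eq1: (x − 28.930)² + (y + 31.956)² = 88.5701915704²
eq2: (x + 26.217)² + (y + 48.181)² = 62.6124946973²
eq3: (x − 27.534)² + (y − 44.486)² = 83.8840312962²
eq3−eq2, eq3−eq1 (x²,y² cancel):
  -107.502·x − 185.334·y = 3387.820712
  2.792·x − 152.884·y = -1687.142644
det = -107.502·-152.884 − -185.334·2.792 = 16952.788296
x = (3387.820712·-152.884 − -185.334·-1687.142644) / 16952.788296 = -48.996570
y = (-107.502·-1687.142644 − 3387.820712·2.792) / 16952.788296 = 10.140657
|P − Q| = √((-48.996570 − 32.442)² + (10.140657 − 36.260)²) = 85.524621

85.525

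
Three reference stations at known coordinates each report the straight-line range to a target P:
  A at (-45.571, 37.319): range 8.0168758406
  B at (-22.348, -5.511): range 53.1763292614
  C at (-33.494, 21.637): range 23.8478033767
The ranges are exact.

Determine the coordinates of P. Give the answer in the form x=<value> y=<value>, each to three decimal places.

eq1: (x + 45.571)² + (y − 37.319)² = 8.0168758406²
eq2: (x + 22.348)² + (y + 5.511)² = 53.1763292614²
eq3: (x + 33.494)² + (y − 21.637)² = 23.8478033767²
eq1−eq3, eq1−eq2 (x²,y² cancel):
  24.154·x − 31.364·y = -2383.863425
  46.446·x − 85.660·y = -5703.071272
det = 24.154·-85.660 − -31.364·46.446 = -612.299296
x = (-2383.863425·-85.660 − -31.364·-5703.071272) / -612.299296 = -41.369660
y = (24.154·-5703.071272 − -2383.863425·46.446) / -612.299296 = 44.146814

x=-41.370 y=44.147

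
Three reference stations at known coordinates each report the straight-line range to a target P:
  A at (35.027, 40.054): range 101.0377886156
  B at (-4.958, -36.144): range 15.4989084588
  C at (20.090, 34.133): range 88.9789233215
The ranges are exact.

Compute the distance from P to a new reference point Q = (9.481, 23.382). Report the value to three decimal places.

eq1: (x − 35.027)² + (y − 40.054)² = 101.0377886156²
eq2: (x + 4.958)² + (y + 36.144)² = 15.4989084588²
eq3: (x − 20.090)² + (y − 34.133)² = 88.9789233215²
eq1−eq3, eq1−eq2 (x²,y² cancel):
  -29.874·x − 11.842·y = 1028.842077
  -79.970·x − 152.396·y = 8468.175420
det = -29.874·-152.396 − -11.842·-79.970 = 3605.673364
x = (1028.842077·-152.396 − -11.842·8468.175420) / 3605.673364 = -15.672879
y = (-29.874·8468.175420 − 1028.842077·-79.970) / 3605.673364 = -47.342550
|P − Q| = √((-15.672879 − 9.481)² + (-47.342550 − 23.382)²) = 75.064503

75.065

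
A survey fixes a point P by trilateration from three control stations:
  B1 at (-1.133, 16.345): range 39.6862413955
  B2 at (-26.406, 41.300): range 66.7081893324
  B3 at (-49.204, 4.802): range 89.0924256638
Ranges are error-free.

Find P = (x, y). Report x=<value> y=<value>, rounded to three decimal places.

eq1: (x + 1.133)² + (y − 16.345)² = 39.6862413955²
eq2: (x + 26.406)² + (y − 41.300)² = 66.7081893324²
eq3: (x + 49.204)² + (y − 4.802)² = 89.0924256638²
eq3−eq2, eq3−eq1 (x²,y² cancel):
  45.596·x + 72.996·y = 3446.351803
  96.142·x + 23.086·y = 4186.812449
det = 45.596·23.086 − 72.996·96.142 = -5965.352176
x = (3446.351803·23.086 − 72.996·4186.812449) / -5965.352176 = 37.895178
y = (45.596·4186.812449 − 3446.351803·96.142) / -5965.352176 = 23.542157

x=37.895 y=23.542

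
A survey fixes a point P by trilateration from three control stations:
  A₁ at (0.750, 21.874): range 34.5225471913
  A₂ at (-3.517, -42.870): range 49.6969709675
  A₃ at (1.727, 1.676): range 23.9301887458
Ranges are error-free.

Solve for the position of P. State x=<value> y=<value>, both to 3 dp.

eq1: (x − 0.750)² + (y − 21.874)² = 34.5225471913²
eq2: (x + 3.517)² + (y + 42.870)² = 49.6969709675²
eq3: (x − 1.727)² + (y − 1.676)² = 23.9301887458²
eq2−eq3, eq2−eq1 (x²,y² cancel):
  10.488·x + 89.092·y = 52.720306
  8.534·x + 129.488·y = -93.189154
det = 10.488·129.488 − 89.092·8.534 = 597.759016
x = (52.720306·129.488 − 89.092·-93.189154) / 597.759016 = 25.309623
y = (10.488·-93.189154 − 52.720306·8.534) / 597.759016 = -2.387723

x=25.310 y=-2.388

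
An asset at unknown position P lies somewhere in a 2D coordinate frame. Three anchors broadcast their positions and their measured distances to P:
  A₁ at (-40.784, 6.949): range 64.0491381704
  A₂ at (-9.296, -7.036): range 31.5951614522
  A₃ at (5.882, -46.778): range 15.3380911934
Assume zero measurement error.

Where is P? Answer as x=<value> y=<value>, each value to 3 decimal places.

eq1: (x + 40.784)² + (y − 6.949)² = 64.0491381704²
eq2: (x + 9.296)² + (y + 7.036)² = 31.5951614522²
eq3: (x − 5.882)² + (y + 46.778)² = 15.3380911934²
eq1−eq3, eq1−eq2 (x²,y² cancel):
  93.332·x − 107.454·y = 4378.191010
  62.976·x − 27.970·y = 1528.335528
det = 93.332·-27.970 − -107.454·62.976 = 4156.527064
x = (4378.191010·-27.970 − -107.454·1528.335528) / 4156.527064 = 10.048717
y = (93.332·1528.335528 − 4378.191010·62.976) / 4156.527064 = -32.016716

x=10.049 y=-32.017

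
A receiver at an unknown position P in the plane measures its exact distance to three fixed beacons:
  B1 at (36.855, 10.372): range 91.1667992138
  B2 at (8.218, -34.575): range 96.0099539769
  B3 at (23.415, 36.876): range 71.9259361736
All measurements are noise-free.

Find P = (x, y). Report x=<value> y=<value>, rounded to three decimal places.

eq1: (x − 36.855)² + (y − 10.372)² = 91.1667992138²
eq2: (x − 8.218)² + (y + 34.575)² = 96.0099539769²
eq3: (x − 23.415)² + (y − 36.876)² = 71.9259361736²
eq2−eq1, eq2−eq3 (x²,y² cancel):
  57.274·x + 89.894·y = 1109.429244
  30.394·x + 142.902·y = 4689.706420
det = 57.274·142.902 − 89.894·30.394 = 5452.330912
x = (1109.429244·142.902 − 89.894·4689.706420) / 5452.330912 = -48.243002
y = (57.274·4689.706420 − 1109.429244·30.394) / 5452.330912 = 43.078503

x=-48.243 y=43.079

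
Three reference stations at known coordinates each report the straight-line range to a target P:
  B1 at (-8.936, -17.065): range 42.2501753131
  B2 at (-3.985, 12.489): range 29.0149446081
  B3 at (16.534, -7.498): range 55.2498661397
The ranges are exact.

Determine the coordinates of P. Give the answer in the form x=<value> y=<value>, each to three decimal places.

x=-32.467 y=18.026

eq1: (x + 8.936)² + (y + 17.065)² = 42.2501753131²
eq2: (x + 3.985)² + (y − 12.489)² = 29.0149446081²
eq3: (x − 16.534)² + (y + 7.498)² = 55.2498661397²
eq1−eq2, eq1−eq3 (x²,y² cancel):
  9.902·x + 59.108·y = 743.999328
  50.940·x + 19.134·y = -1308.943555
det = 9.902·19.134 − 59.108·50.940 = -2821.496652
x = (743.999328·19.134 − 59.108·-1308.943555) / -2821.496652 = -32.466712
y = (9.902·-1308.943555 − 743.999328·50.940) / -2821.496652 = 18.026066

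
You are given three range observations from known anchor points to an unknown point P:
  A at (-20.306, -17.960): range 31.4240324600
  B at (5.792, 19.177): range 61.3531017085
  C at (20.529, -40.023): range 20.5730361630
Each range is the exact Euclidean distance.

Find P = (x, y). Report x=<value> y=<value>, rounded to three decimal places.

eq1: (x + 20.306)² + (y + 17.960)² = 31.4240324600²
eq2: (x − 5.792)² + (y − 19.177)² = 61.3531017085²
eq3: (x − 20.529)² + (y + 40.023)² = 20.5730361630²
eq2−eq1, eq2−eq3 (x²,y² cancel):
  -52.196·x − 74.274·y = 3110.323916
  29.474·x − 118.400·y = 4962.929049
det = -52.196·-118.400 − -74.274·29.474 = 8369.158276
x = (3110.323916·-118.400 − -74.274·4962.929049) / 8369.158276 = 0.042327
y = (-52.196·4962.929049 − 3110.323916·29.474) / 8369.158276 = -41.906094

x=0.042 y=-41.906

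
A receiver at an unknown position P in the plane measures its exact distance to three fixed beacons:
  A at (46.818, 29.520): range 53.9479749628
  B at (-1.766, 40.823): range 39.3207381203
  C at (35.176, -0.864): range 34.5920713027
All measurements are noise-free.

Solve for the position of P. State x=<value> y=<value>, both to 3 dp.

x=0.670 y=1.578

eq1: (x − 46.818)² + (y − 29.520)² = 53.9479749628²
eq2: (x + 1.766)² + (y − 40.823)² = 39.3207381203²
eq3: (x − 35.176)² + (y + 0.864)² = 34.5920713027²
eq2−eq1, eq2−eq3 (x²,y² cancel):
  97.168·x − 22.606·y = 29.455883
  73.884·x − 83.374·y = -82.029564
det = 97.168·-83.374 − -22.606·73.884 = -6431.063128
x = (29.455883·-83.374 − -22.606·-82.029564) / -6431.063128 = 0.670218
y = (97.168·-82.029564 − 29.455883·73.884) / -6431.063128 = 1.577806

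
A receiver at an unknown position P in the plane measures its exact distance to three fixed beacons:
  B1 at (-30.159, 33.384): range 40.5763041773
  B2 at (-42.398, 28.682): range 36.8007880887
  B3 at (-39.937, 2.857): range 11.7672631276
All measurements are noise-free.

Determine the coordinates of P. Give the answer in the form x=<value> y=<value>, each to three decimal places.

eq1: (x + 30.159)² + (y − 33.384)² = 40.5763041773²
eq2: (x + 42.398)² + (y − 28.682)² = 36.8007880887²
eq3: (x + 39.937)² + (y − 2.857)² = 11.7672631276²
eq3−eq1, eq3−eq2 (x²,y² cancel):
  19.556·x + 61.054·y = -1087.037660
  -4.922·x + 51.650·y = -198.708412
det = 19.556·51.650 − 61.054·-4.922 = 1310.575188
x = (-1087.037660·51.650 − 61.054·-198.708412) / 1310.575188 = -33.583385
y = (19.556·-198.708412 − -1087.037660·-4.922) / 1310.575188 = -7.047548

x=-33.583 y=-7.048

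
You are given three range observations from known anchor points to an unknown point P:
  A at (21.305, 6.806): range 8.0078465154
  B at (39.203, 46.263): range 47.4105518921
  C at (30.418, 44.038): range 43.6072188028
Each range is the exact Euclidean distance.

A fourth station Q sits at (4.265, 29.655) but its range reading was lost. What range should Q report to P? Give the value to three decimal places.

eq1: (x − 21.305)² + (y − 6.806)² = 8.0078465154²
eq2: (x − 39.203)² + (y − 46.263)² = 47.4105518921²
eq3: (x − 30.418)² + (y − 44.038)² = 43.6072188028²
eq3−eq1, eq3−eq2 (x²,y² cancel):
  -18.226·x − 74.464·y = -526.911581
  17.570·x + 4.450·y = 466.369311
det = -18.226·4.450 − -74.464·17.570 = 1227.226780
x = (-526.911581·4.450 − -74.464·466.369311) / 1227.226780 = 26.387110
y = (-18.226·466.369311 − -526.911581·17.570) / 1227.226780 = 0.617481
|P − Q| = √((26.387110 − 4.265)² + (0.617481 − 29.655)²) = 36.504318

36.504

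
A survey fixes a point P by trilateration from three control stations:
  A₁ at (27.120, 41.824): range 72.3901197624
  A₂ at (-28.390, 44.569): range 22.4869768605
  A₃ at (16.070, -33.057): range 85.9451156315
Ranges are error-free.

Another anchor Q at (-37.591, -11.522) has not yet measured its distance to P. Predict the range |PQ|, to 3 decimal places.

40.432

eq1: (x − 27.120)² + (y − 41.824)² = 72.3901197624²
eq2: (x + 28.390)² + (y − 44.569)² = 22.4869768605²
eq3: (x − 16.070)² + (y + 33.057)² = 85.9451156315²
eq2−eq3, eq2−eq1 (x²,y² cancel):
  88.920·x − 155.252·y = -8322.276485
  111.020·x − 5.490·y = -5042.311796
det = 88.920·-5.490 − -155.252·111.020 = 16747.906240
x = (-8322.276485·-5.490 − -155.252·-5042.311796) / 16747.906240 = -44.013842
y = (88.920·-5042.311796 − -8322.276485·111.020) / 16747.906240 = 28.396193
|P − Q| = √((-44.013842 − -37.591)² + (28.396193 − -11.522)²) = 40.431609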